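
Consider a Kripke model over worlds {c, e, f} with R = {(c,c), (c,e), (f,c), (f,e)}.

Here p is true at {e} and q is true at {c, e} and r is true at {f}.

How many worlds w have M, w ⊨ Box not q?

1

c: successors {c, e}; not q there: c:F, e:F. ✗
e: no successors, so Box not q holds vacuously. ✓
f: successors {c, e}; not q there: c:F, e:F. ✗
Satisfying worlds: {e}.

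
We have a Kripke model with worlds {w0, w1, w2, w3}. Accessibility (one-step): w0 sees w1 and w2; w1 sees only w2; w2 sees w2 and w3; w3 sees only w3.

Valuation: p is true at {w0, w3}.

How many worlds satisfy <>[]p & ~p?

w0: <>[]p is F, ~p is F. ✗
w1: <>[]p is F, ~p is T. ✗
w2: <>[]p is T, ~p is T. ✓
w3: <>[]p is T, ~p is F. ✗
Satisfying worlds: {w2}.

1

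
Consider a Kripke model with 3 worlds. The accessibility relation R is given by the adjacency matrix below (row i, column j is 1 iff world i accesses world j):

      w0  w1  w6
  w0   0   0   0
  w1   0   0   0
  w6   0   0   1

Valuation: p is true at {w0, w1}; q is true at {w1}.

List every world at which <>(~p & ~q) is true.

{w6}

w0: no successors, so <>(~p & ~q) fails. ✗
w1: no successors, so <>(~p & ~q) fails. ✗
w6: successors {w6}; ~p & ~q there: w6:T. ✓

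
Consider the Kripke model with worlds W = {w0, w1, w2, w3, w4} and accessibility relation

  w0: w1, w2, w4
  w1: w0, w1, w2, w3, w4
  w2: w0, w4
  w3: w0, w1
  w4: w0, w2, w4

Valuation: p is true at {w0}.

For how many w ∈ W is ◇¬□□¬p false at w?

w0: successors {w1, w2, w4}; ¬□□¬p there: w1:T, w2:T, w4:T. ✓
w1: successors {w0, w1, w2, w3, w4}; ¬□□¬p there: w0:T, w1:T, w2:T, w3:T, w4:T. ✓
w2: successors {w0, w4}; ¬□□¬p there: w0:T, w4:T. ✓
w3: successors {w0, w1}; ¬□□¬p there: w0:T, w1:T. ✓
w4: successors {w0, w2, w4}; ¬□□¬p there: w0:T, w2:T, w4:T. ✓
Satisfying worlds: {w0, w1, w2, w3, w4}.
So ◇¬□□¬p fails at the other 0 worlds.

0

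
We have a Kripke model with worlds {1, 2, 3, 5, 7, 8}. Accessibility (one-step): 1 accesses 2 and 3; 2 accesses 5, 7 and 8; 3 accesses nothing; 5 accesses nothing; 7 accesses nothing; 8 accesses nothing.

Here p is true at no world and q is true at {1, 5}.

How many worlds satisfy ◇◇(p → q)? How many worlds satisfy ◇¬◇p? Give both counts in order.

1 and 2

For ◇◇(p → q):
1: successors {2, 3}; ◇(p → q) there: 2:T, 3:F. ✓
2: successors {5, 7, 8}; ◇(p → q) there: 5:F, 7:F, 8:F. ✗
3: no successors, so ◇◇(p → q) fails. ✗
5: no successors, so ◇◇(p → q) fails. ✗
7: no successors, so ◇◇(p → q) fails. ✗
8: no successors, so ◇◇(p → q) fails. ✗
— 1 world.
For ◇¬◇p:
1: successors {2, 3}; ¬◇p there: 2:T, 3:T. ✓
2: successors {5, 7, 8}; ¬◇p there: 5:T, 7:T, 8:T. ✓
3: no successors, so ◇¬◇p fails. ✗
5: no successors, so ◇¬◇p fails. ✗
7: no successors, so ◇¬◇p fails. ✗
8: no successors, so ◇¬◇p fails. ✗
— 2 worlds.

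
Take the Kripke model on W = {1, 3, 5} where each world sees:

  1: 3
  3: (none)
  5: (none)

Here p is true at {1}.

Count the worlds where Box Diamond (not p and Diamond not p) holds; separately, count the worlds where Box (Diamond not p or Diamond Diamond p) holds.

For Box Diamond (not p and Diamond not p):
1: successors {3}; Diamond (not p and Diamond not p) there: 3:F. ✗
3: no successors, so Box Diamond (not p and Diamond not p) holds vacuously. ✓
5: no successors, so Box Diamond (not p and Diamond not p) holds vacuously. ✓
— 2 worlds.
For Box (Diamond not p or Diamond Diamond p):
1: successors {3}; Diamond not p or Diamond Diamond p there: 3:F. ✗
3: no successors, so Box (Diamond not p or Diamond Diamond p) holds vacuously. ✓
5: no successors, so Box (Diamond not p or Diamond Diamond p) holds vacuously. ✓
— 2 worlds.

2 and 2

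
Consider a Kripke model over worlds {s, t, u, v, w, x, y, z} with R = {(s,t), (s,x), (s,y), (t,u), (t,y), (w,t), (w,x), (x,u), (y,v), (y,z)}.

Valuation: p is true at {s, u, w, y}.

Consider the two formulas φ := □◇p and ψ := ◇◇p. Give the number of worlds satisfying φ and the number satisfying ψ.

4 and 2

For □◇p:
s: successors {t, x, y}; ◇p there: t:T, x:T, y:F. ✗
t: successors {u, y}; ◇p there: u:F, y:F. ✗
u: no successors, so □◇p holds vacuously. ✓
v: no successors, so □◇p holds vacuously. ✓
w: successors {t, x}; ◇p there: t:T, x:T. ✓
x: successors {u}; ◇p there: u:F. ✗
y: successors {v, z}; ◇p there: v:F, z:F. ✗
z: no successors, so □◇p holds vacuously. ✓
— 4 worlds.
For ◇◇p:
s: successors {t, x, y}; ◇p there: t:T, x:T, y:F. ✓
t: successors {u, y}; ◇p there: u:F, y:F. ✗
u: no successors, so ◇◇p fails. ✗
v: no successors, so ◇◇p fails. ✗
w: successors {t, x}; ◇p there: t:T, x:T. ✓
x: successors {u}; ◇p there: u:F. ✗
y: successors {v, z}; ◇p there: v:F, z:F. ✗
z: no successors, so ◇◇p fails. ✗
— 2 worlds.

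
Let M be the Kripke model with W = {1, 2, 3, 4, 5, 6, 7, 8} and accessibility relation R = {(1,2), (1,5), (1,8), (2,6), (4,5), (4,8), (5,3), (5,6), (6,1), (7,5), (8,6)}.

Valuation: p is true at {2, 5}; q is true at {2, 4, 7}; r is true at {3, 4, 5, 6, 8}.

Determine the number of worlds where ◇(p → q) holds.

1: successors {2, 5, 8}; p → q there: 2:T, 5:F, 8:T. ✓
2: successors {6}; p → q there: 6:T. ✓
3: no successors, so ◇(p → q) fails. ✗
4: successors {5, 8}; p → q there: 5:F, 8:T. ✓
5: successors {3, 6}; p → q there: 3:T, 6:T. ✓
6: successors {1}; p → q there: 1:T. ✓
7: successors {5}; p → q there: 5:F. ✗
8: successors {6}; p → q there: 6:T. ✓
Satisfying worlds: {1, 2, 4, 5, 6, 8}.

6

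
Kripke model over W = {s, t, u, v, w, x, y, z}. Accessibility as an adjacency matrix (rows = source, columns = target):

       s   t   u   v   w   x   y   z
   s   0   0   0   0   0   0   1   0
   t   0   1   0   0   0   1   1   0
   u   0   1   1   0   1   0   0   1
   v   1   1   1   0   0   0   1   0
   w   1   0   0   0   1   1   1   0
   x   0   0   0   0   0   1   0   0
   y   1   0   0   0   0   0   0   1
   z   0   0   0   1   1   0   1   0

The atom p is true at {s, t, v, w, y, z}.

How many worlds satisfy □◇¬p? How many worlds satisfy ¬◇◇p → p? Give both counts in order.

1 and 7

For □◇¬p:
s: successors {y}; ◇¬p there: y:F. ✗
t: successors {t, x, y}; ◇¬p there: t:T, x:T, y:F. ✗
u: successors {t, u, w, z}; ◇¬p there: t:T, u:T, w:T, z:F. ✗
v: successors {s, t, u, y}; ◇¬p there: s:F, t:T, u:T, y:F. ✗
w: successors {s, w, x, y}; ◇¬p there: s:F, w:T, x:T, y:F. ✗
x: successors {x}; ◇¬p there: x:T. ✓
y: successors {s, z}; ◇¬p there: s:F, z:F. ✗
z: successors {v, w, y}; ◇¬p there: v:T, w:T, y:F. ✗
— 1 world.
For ¬◇◇p → p:
s: ¬◇◇p is F, p is T. ✓
t: ¬◇◇p is F, p is T. ✓
u: ¬◇◇p is F, p is F. ✓
v: ¬◇◇p is F, p is T. ✓
w: ¬◇◇p is F, p is T. ✓
x: ¬◇◇p is T, p is F. ✗
y: ¬◇◇p is F, p is T. ✓
z: ¬◇◇p is F, p is T. ✓
— 7 worlds.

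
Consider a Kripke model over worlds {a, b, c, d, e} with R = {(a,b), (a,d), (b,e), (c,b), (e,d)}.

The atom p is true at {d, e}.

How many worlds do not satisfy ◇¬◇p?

3

a: successors {b, d}; ¬◇p there: b:F, d:T. ✓
b: successors {e}; ¬◇p there: e:F. ✗
c: successors {b}; ¬◇p there: b:F. ✗
d: no successors, so ◇¬◇p fails. ✗
e: successors {d}; ¬◇p there: d:T. ✓
Satisfying worlds: {a, e}.
So ◇¬◇p fails at the other 3 worlds.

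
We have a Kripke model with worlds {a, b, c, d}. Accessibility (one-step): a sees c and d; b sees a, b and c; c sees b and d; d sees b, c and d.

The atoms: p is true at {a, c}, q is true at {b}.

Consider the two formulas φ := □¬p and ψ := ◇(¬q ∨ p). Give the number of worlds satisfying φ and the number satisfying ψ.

For □¬p:
a: successors {c, d}; ¬p there: c:F, d:T. ✗
b: successors {a, b, c}; ¬p there: a:F, b:T, c:F. ✗
c: successors {b, d}; ¬p there: b:T, d:T. ✓
d: successors {b, c, d}; ¬p there: b:T, c:F, d:T. ✗
— 1 world.
For ◇(¬q ∨ p):
a: successors {c, d}; ¬q ∨ p there: c:T, d:T. ✓
b: successors {a, b, c}; ¬q ∨ p there: a:T, b:F, c:T. ✓
c: successors {b, d}; ¬q ∨ p there: b:F, d:T. ✓
d: successors {b, c, d}; ¬q ∨ p there: b:F, c:T, d:T. ✓
— 4 worlds.

1 and 4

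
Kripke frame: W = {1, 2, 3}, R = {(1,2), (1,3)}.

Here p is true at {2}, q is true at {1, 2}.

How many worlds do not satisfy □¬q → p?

1

1: □¬q is F, p is F. ✓
2: □¬q is T, p is T. ✓
3: □¬q is T, p is F. ✗
Satisfying worlds: {1, 2}.
So □¬q → p fails at the other 1 world.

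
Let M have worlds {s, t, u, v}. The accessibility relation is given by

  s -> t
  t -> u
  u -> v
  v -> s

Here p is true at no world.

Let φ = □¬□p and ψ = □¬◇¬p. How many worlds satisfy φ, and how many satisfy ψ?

4 and 0

For □¬□p:
s: successors {t}; ¬□p there: t:T. ✓
t: successors {u}; ¬□p there: u:T. ✓
u: successors {v}; ¬□p there: v:T. ✓
v: successors {s}; ¬□p there: s:T. ✓
— 4 worlds.
For □¬◇¬p:
s: successors {t}; ¬◇¬p there: t:F. ✗
t: successors {u}; ¬◇¬p there: u:F. ✗
u: successors {v}; ¬◇¬p there: v:F. ✗
v: successors {s}; ¬◇¬p there: s:F. ✗
— 0 worlds.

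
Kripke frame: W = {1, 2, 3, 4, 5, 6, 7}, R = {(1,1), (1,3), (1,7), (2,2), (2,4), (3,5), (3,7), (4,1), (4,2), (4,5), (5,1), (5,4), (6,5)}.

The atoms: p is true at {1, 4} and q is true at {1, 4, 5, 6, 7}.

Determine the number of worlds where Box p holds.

2

1: successors {1, 3, 7}; p there: 1:T, 3:F, 7:F. ✗
2: successors {2, 4}; p there: 2:F, 4:T. ✗
3: successors {5, 7}; p there: 5:F, 7:F. ✗
4: successors {1, 2, 5}; p there: 1:T, 2:F, 5:F. ✗
5: successors {1, 4}; p there: 1:T, 4:T. ✓
6: successors {5}; p there: 5:F. ✗
7: no successors, so Box p holds vacuously. ✓
Satisfying worlds: {5, 7}.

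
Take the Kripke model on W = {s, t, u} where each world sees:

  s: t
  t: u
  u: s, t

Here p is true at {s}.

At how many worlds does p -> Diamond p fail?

1

s: p is T, Diamond p is F. ✗
t: p is F, Diamond p is F. ✓
u: p is F, Diamond p is T. ✓
Satisfying worlds: {t, u}.
So p -> Diamond p fails at the other 1 world.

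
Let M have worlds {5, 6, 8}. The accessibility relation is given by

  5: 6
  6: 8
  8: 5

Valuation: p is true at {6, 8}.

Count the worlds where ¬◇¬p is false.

5: ◇¬p is F. ✓
6: ◇¬p is F. ✓
8: ◇¬p is T. ✗
Satisfying worlds: {5, 6}.
So ¬◇¬p fails at the other 1 world.

1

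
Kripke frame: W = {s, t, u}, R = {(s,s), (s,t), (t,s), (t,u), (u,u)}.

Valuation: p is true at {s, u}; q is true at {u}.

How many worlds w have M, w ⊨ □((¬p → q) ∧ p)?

2

s: successors {s, t}; (¬p → q) ∧ p there: s:T, t:F. ✗
t: successors {s, u}; (¬p → q) ∧ p there: s:T, u:T. ✓
u: successors {u}; (¬p → q) ∧ p there: u:T. ✓
Satisfying worlds: {t, u}.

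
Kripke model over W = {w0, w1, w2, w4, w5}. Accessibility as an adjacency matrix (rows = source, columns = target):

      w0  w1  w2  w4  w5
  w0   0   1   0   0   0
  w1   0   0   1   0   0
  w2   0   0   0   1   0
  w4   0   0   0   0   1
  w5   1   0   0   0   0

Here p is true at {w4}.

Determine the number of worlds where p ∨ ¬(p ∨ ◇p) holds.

4

w0: p is F, ¬(p ∨ ◇p) is T. ✓
w1: p is F, ¬(p ∨ ◇p) is T. ✓
w2: p is F, ¬(p ∨ ◇p) is F. ✗
w4: p is T, ¬(p ∨ ◇p) is F. ✓
w5: p is F, ¬(p ∨ ◇p) is T. ✓
Satisfying worlds: {w0, w1, w4, w5}.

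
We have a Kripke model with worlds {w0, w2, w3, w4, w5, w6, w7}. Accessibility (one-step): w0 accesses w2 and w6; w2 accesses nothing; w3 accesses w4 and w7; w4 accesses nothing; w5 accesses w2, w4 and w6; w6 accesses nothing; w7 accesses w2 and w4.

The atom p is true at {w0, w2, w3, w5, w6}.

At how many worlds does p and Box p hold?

3

w0: p is T, Box p is T. ✓
w2: p is T, Box p is T. ✓
w3: p is T, Box p is F. ✗
w4: p is F, Box p is T. ✗
w5: p is T, Box p is F. ✗
w6: p is T, Box p is T. ✓
w7: p is F, Box p is F. ✗
Satisfying worlds: {w0, w2, w6}.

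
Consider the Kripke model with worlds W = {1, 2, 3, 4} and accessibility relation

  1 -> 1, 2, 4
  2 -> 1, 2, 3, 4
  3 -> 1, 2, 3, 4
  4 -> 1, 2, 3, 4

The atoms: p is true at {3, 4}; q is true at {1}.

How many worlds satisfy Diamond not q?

4

1: successors {1, 2, 4}; not q there: 1:F, 2:T, 4:T. ✓
2: successors {1, 2, 3, 4}; not q there: 1:F, 2:T, 3:T, 4:T. ✓
3: successors {1, 2, 3, 4}; not q there: 1:F, 2:T, 3:T, 4:T. ✓
4: successors {1, 2, 3, 4}; not q there: 1:F, 2:T, 3:T, 4:T. ✓
Satisfying worlds: {1, 2, 3, 4}.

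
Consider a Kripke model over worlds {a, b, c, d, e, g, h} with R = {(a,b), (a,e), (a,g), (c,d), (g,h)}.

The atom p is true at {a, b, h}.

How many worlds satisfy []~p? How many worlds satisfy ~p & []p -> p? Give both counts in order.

5 and 4

For []~p:
a: successors {b, e, g}; ~p there: b:F, e:T, g:T. ✗
b: no successors, so []~p holds vacuously. ✓
c: successors {d}; ~p there: d:T. ✓
d: no successors, so []~p holds vacuously. ✓
e: no successors, so []~p holds vacuously. ✓
g: successors {h}; ~p there: h:F. ✗
h: no successors, so []~p holds vacuously. ✓
— 5 worlds.
For ~p & []p -> p:
a: ~p & []p is F, p is T. ✓
b: ~p & []p is F, p is T. ✓
c: ~p & []p is F, p is F. ✓
d: ~p & []p is T, p is F. ✗
e: ~p & []p is T, p is F. ✗
g: ~p & []p is T, p is F. ✗
h: ~p & []p is F, p is T. ✓
— 4 worlds.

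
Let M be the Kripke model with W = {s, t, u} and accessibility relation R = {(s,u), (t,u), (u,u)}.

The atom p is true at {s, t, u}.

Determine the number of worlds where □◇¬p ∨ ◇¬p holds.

0

s: □◇¬p is F, ◇¬p is F. ✗
t: □◇¬p is F, ◇¬p is F. ✗
u: □◇¬p is F, ◇¬p is F. ✗
Satisfying worlds: ∅.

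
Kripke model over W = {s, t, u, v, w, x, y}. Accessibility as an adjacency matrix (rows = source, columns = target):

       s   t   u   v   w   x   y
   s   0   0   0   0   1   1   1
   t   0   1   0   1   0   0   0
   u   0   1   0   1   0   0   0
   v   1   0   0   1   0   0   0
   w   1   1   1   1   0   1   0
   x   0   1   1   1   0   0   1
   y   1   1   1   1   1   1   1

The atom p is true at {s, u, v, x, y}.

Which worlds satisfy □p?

{v}

s: successors {w, x, y}; p there: w:F, x:T, y:T. ✗
t: successors {t, v}; p there: t:F, v:T. ✗
u: successors {t, v}; p there: t:F, v:T. ✗
v: successors {s, v}; p there: s:T, v:T. ✓
w: successors {s, t, u, v, x}; p there: s:T, t:F, u:T, v:T, x:T. ✗
x: successors {t, u, v, y}; p there: t:F, u:T, v:T, y:T. ✗
y: successors {s, t, u, v, w, x, y}; p there: s:T, t:F, u:T, v:T, w:F, x:T, y:T. ✗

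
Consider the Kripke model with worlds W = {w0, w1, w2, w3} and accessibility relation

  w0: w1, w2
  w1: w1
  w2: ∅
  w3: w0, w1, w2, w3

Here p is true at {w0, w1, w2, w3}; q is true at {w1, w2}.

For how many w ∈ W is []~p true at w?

w0: successors {w1, w2}; ~p there: w1:F, w2:F. ✗
w1: successors {w1}; ~p there: w1:F. ✗
w2: no successors, so []~p holds vacuously. ✓
w3: successors {w0, w1, w2, w3}; ~p there: w0:F, w1:F, w2:F, w3:F. ✗
Satisfying worlds: {w2}.

1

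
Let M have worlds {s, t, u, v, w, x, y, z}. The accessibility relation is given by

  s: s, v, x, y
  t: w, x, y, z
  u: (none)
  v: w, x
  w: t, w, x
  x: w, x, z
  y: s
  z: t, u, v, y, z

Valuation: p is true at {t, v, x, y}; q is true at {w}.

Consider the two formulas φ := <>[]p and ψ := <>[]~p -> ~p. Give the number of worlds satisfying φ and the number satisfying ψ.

1 and 7

For <>[]p:
s: successors {s, v, x, y}; []p there: s:F, v:F, x:F, y:F. ✗
t: successors {w, x, y, z}; []p there: w:F, x:F, y:F, z:F. ✗
u: no successors, so <>[]p fails. ✗
v: successors {w, x}; []p there: w:F, x:F. ✗
w: successors {t, w, x}; []p there: t:F, w:F, x:F. ✗
x: successors {w, x, z}; []p there: w:F, x:F, z:F. ✗
y: successors {s}; []p there: s:F. ✗
z: successors {t, u, v, y, z}; []p there: t:F, u:T, v:F, y:F, z:F. ✓
— 1 world.
For <>[]~p -> ~p:
s: <>[]~p is T, ~p is T. ✓
t: <>[]~p is T, ~p is F. ✗
u: <>[]~p is F, ~p is T. ✓
v: <>[]~p is F, ~p is F. ✓
w: <>[]~p is F, ~p is T. ✓
x: <>[]~p is F, ~p is F. ✓
y: <>[]~p is F, ~p is F. ✓
z: <>[]~p is T, ~p is T. ✓
— 7 worlds.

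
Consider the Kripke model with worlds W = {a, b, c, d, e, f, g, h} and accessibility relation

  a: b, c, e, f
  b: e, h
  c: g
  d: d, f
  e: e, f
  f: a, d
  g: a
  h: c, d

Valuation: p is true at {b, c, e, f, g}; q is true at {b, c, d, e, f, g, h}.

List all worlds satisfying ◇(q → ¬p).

{b, d, f, g, h}

a: successors {b, c, e, f}; q → ¬p there: b:F, c:F, e:F, f:F. ✗
b: successors {e, h}; q → ¬p there: e:F, h:T. ✓
c: successors {g}; q → ¬p there: g:F. ✗
d: successors {d, f}; q → ¬p there: d:T, f:F. ✓
e: successors {e, f}; q → ¬p there: e:F, f:F. ✗
f: successors {a, d}; q → ¬p there: a:T, d:T. ✓
g: successors {a}; q → ¬p there: a:T. ✓
h: successors {c, d}; q → ¬p there: c:F, d:T. ✓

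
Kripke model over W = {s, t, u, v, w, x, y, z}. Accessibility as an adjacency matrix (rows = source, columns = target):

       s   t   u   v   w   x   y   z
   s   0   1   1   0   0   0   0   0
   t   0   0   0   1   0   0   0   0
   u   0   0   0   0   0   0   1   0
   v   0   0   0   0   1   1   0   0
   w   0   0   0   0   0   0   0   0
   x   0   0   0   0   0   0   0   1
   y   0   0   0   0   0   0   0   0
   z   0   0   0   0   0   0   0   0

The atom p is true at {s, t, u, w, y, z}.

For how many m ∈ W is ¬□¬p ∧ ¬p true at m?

s: ¬□¬p is T, ¬p is F. ✗
t: ¬□¬p is F, ¬p is F. ✗
u: ¬□¬p is T, ¬p is F. ✗
v: ¬□¬p is T, ¬p is T. ✓
w: ¬□¬p is F, ¬p is F. ✗
x: ¬□¬p is T, ¬p is T. ✓
y: ¬□¬p is F, ¬p is F. ✗
z: ¬□¬p is F, ¬p is F. ✗
Satisfying worlds: {v, x}.

2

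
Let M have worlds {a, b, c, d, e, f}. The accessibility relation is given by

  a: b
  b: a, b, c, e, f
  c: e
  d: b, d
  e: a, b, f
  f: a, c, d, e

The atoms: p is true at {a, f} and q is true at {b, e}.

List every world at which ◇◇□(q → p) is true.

∅

a: successors {b}; ◇□(q → p) there: b:F. ✗
b: successors {a, b, c, e, f}; ◇□(q → p) there: a:F, b:F, c:F, e:F, f:F. ✗
c: successors {e}; ◇□(q → p) there: e:F. ✗
d: successors {b, d}; ◇□(q → p) there: b:F, d:F. ✗
e: successors {a, b, f}; ◇□(q → p) there: a:F, b:F, f:F. ✗
f: successors {a, c, d, e}; ◇□(q → p) there: a:F, c:F, d:F, e:F. ✗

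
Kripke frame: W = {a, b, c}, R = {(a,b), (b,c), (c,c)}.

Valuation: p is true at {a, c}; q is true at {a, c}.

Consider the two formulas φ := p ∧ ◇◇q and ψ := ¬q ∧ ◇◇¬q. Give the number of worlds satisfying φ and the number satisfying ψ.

2 and 0

For p ∧ ◇◇q:
a: p is T, ◇◇q is T. ✓
b: p is F, ◇◇q is T. ✗
c: p is T, ◇◇q is T. ✓
— 2 worlds.
For ¬q ∧ ◇◇¬q:
a: ¬q is F, ◇◇¬q is F. ✗
b: ¬q is T, ◇◇¬q is F. ✗
c: ¬q is F, ◇◇¬q is F. ✗
— 0 worlds.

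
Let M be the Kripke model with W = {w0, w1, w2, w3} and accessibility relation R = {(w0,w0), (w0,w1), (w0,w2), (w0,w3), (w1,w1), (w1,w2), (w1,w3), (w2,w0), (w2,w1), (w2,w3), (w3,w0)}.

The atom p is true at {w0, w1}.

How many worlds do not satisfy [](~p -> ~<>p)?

w0: successors {w0, w1, w2, w3}; ~p -> ~<>p there: w0:T, w1:T, w2:F, w3:F. ✗
w1: successors {w1, w2, w3}; ~p -> ~<>p there: w1:T, w2:F, w3:F. ✗
w2: successors {w0, w1, w3}; ~p -> ~<>p there: w0:T, w1:T, w3:F. ✗
w3: successors {w0}; ~p -> ~<>p there: w0:T. ✓
Satisfying worlds: {w3}.
So [](~p -> ~<>p) fails at the other 3 worlds.

3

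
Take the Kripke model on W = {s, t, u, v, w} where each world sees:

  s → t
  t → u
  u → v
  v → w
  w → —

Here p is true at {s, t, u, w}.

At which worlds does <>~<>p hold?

{t, v}

s: successors {t}; ~<>p there: t:F. ✗
t: successors {u}; ~<>p there: u:T. ✓
u: successors {v}; ~<>p there: v:F. ✗
v: successors {w}; ~<>p there: w:T. ✓
w: no successors, so <>~<>p fails. ✗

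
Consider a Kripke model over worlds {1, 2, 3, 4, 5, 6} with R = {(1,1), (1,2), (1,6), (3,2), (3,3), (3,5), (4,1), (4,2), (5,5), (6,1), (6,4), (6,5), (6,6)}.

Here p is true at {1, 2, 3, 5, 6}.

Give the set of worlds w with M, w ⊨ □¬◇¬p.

1: successors {1, 2, 6}; ¬◇¬p there: 1:T, 2:T, 6:F. ✗
2: no successors, so □¬◇¬p holds vacuously. ✓
3: successors {2, 3, 5}; ¬◇¬p there: 2:T, 3:T, 5:T. ✓
4: successors {1, 2}; ¬◇¬p there: 1:T, 2:T. ✓
5: successors {5}; ¬◇¬p there: 5:T. ✓
6: successors {1, 4, 5, 6}; ¬◇¬p there: 1:T, 4:T, 5:T, 6:F. ✗

{2, 3, 4, 5}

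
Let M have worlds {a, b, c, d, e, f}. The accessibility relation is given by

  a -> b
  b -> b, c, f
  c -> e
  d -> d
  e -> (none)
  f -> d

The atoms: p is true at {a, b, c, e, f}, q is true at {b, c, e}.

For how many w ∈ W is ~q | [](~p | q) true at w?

a: ~q is T, [](~p | q) is T. ✓
b: ~q is F, [](~p | q) is F. ✗
c: ~q is F, [](~p | q) is T. ✓
d: ~q is T, [](~p | q) is T. ✓
e: ~q is F, [](~p | q) is T. ✓
f: ~q is T, [](~p | q) is T. ✓
Satisfying worlds: {a, c, d, e, f}.

5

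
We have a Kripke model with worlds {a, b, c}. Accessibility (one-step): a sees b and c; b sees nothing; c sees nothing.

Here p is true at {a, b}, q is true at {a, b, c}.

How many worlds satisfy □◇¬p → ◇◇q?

1

a: □◇¬p is F, ◇◇q is F. ✓
b: □◇¬p is T, ◇◇q is F. ✗
c: □◇¬p is T, ◇◇q is F. ✗
Satisfying worlds: {a}.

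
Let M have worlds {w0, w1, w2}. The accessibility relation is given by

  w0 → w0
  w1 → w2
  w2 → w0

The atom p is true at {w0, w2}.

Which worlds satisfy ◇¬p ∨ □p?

w0: ◇¬p is F, □p is T. ✓
w1: ◇¬p is F, □p is T. ✓
w2: ◇¬p is F, □p is T. ✓

{w0, w1, w2}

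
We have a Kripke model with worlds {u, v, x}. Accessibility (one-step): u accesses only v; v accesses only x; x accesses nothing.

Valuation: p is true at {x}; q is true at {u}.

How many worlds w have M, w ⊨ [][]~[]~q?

u: successors {v}; []~[]~q there: v:F. ✗
v: successors {x}; []~[]~q there: x:T. ✓
x: no successors, so [][]~[]~q holds vacuously. ✓
Satisfying worlds: {v, x}.

2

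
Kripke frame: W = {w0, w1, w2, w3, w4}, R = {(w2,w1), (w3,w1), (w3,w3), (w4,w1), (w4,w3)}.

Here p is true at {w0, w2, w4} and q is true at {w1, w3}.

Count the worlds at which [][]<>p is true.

w0: no successors, so [][]<>p holds vacuously. ✓
w1: no successors, so [][]<>p holds vacuously. ✓
w2: successors {w1}; []<>p there: w1:T. ✓
w3: successors {w1, w3}; []<>p there: w1:T, w3:F. ✗
w4: successors {w1, w3}; []<>p there: w1:T, w3:F. ✗
Satisfying worlds: {w0, w1, w2}.

3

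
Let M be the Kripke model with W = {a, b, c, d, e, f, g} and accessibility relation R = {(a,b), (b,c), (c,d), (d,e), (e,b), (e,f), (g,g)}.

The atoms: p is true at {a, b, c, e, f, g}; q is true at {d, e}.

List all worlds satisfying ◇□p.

{a, c, d, e, g}

a: successors {b}; □p there: b:T. ✓
b: successors {c}; □p there: c:F. ✗
c: successors {d}; □p there: d:T. ✓
d: successors {e}; □p there: e:T. ✓
e: successors {b, f}; □p there: b:T, f:T. ✓
f: no successors, so ◇□p fails. ✗
g: successors {g}; □p there: g:T. ✓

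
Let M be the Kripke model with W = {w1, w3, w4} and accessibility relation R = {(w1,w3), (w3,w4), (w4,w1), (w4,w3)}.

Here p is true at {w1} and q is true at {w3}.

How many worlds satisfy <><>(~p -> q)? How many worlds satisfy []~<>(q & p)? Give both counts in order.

2 and 3

For <><>(~p -> q):
w1: successors {w3}; <>(~p -> q) there: w3:F. ✗
w3: successors {w4}; <>(~p -> q) there: w4:T. ✓
w4: successors {w1, w3}; <>(~p -> q) there: w1:T, w3:F. ✓
— 2 worlds.
For []~<>(q & p):
w1: successors {w3}; ~<>(q & p) there: w3:T. ✓
w3: successors {w4}; ~<>(q & p) there: w4:T. ✓
w4: successors {w1, w3}; ~<>(q & p) there: w1:T, w3:T. ✓
— 3 worlds.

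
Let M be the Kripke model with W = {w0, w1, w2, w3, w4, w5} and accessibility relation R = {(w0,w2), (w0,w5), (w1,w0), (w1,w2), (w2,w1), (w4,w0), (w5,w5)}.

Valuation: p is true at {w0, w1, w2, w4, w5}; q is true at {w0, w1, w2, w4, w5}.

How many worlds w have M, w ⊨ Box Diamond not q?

w0: successors {w2, w5}; Diamond not q there: w2:F, w5:F. ✗
w1: successors {w0, w2}; Diamond not q there: w0:F, w2:F. ✗
w2: successors {w1}; Diamond not q there: w1:F. ✗
w3: no successors, so Box Diamond not q holds vacuously. ✓
w4: successors {w0}; Diamond not q there: w0:F. ✗
w5: successors {w5}; Diamond not q there: w5:F. ✗
Satisfying worlds: {w3}.

1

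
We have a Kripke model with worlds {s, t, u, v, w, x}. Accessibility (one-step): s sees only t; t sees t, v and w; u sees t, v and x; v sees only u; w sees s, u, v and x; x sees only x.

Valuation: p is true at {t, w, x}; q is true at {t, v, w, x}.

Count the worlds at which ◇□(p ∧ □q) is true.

3

s: successors {t}; □(p ∧ □q) there: t:F. ✗
t: successors {t, v, w}; □(p ∧ □q) there: t:F, v:F, w:F. ✗
u: successors {t, v, x}; □(p ∧ □q) there: t:F, v:F, x:T. ✓
v: successors {u}; □(p ∧ □q) there: u:F. ✗
w: successors {s, u, v, x}; □(p ∧ □q) there: s:T, u:F, v:F, x:T. ✓
x: successors {x}; □(p ∧ □q) there: x:T. ✓
Satisfying worlds: {u, w, x}.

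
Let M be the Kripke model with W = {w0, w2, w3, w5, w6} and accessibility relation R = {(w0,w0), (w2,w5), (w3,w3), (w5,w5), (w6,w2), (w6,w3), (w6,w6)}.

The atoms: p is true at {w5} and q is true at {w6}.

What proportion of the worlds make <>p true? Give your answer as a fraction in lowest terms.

w0: successors {w0}; p there: w0:F. ✗
w2: successors {w5}; p there: w5:T. ✓
w3: successors {w3}; p there: w3:F. ✗
w5: successors {w5}; p there: w5:T. ✓
w6: successors {w2, w3, w6}; p there: w2:F, w3:F, w6:F. ✗
That's 2 of 5 worlds, so 2/5.

2/5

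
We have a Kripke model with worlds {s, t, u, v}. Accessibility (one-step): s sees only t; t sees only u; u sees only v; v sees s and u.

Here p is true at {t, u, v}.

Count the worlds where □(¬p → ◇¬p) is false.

1

s: successors {t}; ¬p → ◇¬p there: t:T. ✓
t: successors {u}; ¬p → ◇¬p there: u:T. ✓
u: successors {v}; ¬p → ◇¬p there: v:T. ✓
v: successors {s, u}; ¬p → ◇¬p there: s:F, u:T. ✗
Satisfying worlds: {s, t, u}.
So □(¬p → ◇¬p) fails at the other 1 world.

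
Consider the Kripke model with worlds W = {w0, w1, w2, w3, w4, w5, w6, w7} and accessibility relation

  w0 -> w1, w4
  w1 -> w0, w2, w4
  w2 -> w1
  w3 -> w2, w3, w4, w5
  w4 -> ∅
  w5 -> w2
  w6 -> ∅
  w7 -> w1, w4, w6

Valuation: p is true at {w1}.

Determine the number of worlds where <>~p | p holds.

w0: <>~p is T, p is F. ✓
w1: <>~p is T, p is T. ✓
w2: <>~p is F, p is F. ✗
w3: <>~p is T, p is F. ✓
w4: <>~p is F, p is F. ✗
w5: <>~p is T, p is F. ✓
w6: <>~p is F, p is F. ✗
w7: <>~p is T, p is F. ✓
Satisfying worlds: {w0, w1, w3, w5, w7}.

5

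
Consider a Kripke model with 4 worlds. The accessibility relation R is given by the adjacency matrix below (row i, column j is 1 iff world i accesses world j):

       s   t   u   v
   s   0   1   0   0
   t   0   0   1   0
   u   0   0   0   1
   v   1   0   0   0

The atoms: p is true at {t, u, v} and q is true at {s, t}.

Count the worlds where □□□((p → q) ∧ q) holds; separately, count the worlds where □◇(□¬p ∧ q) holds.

2 and 0

For □□□((p → q) ∧ q):
s: successors {t}; □□((p → q) ∧ q) there: t:F. ✗
t: successors {u}; □□((p → q) ∧ q) there: u:T. ✓
u: successors {v}; □□((p → q) ∧ q) there: v:T. ✓
v: successors {s}; □□((p → q) ∧ q) there: s:F. ✗
— 2 worlds.
For □◇(□¬p ∧ q):
s: successors {t}; ◇(□¬p ∧ q) there: t:F. ✗
t: successors {u}; ◇(□¬p ∧ q) there: u:F. ✗
u: successors {v}; ◇(□¬p ∧ q) there: v:F. ✗
v: successors {s}; ◇(□¬p ∧ q) there: s:F. ✗
— 0 worlds.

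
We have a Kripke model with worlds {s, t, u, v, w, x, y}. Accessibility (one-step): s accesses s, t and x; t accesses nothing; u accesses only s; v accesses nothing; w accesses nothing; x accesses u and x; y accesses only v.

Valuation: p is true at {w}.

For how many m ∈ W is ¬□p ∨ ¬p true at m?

6

s: ¬□p is T, ¬p is T. ✓
t: ¬□p is F, ¬p is T. ✓
u: ¬□p is T, ¬p is T. ✓
v: ¬□p is F, ¬p is T. ✓
w: ¬□p is F, ¬p is F. ✗
x: ¬□p is T, ¬p is T. ✓
y: ¬□p is T, ¬p is T. ✓
Satisfying worlds: {s, t, u, v, x, y}.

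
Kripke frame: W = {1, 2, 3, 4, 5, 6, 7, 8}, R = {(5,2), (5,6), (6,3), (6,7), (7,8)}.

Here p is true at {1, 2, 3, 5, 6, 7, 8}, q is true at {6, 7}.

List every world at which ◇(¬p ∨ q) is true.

1: no successors, so ◇(¬p ∨ q) fails. ✗
2: no successors, so ◇(¬p ∨ q) fails. ✗
3: no successors, so ◇(¬p ∨ q) fails. ✗
4: no successors, so ◇(¬p ∨ q) fails. ✗
5: successors {2, 6}; ¬p ∨ q there: 2:F, 6:T. ✓
6: successors {3, 7}; ¬p ∨ q there: 3:F, 7:T. ✓
7: successors {8}; ¬p ∨ q there: 8:F. ✗
8: no successors, so ◇(¬p ∨ q) fails. ✗

{5, 6}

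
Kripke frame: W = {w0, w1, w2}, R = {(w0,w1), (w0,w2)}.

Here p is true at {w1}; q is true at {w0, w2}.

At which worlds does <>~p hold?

w0: successors {w1, w2}; ~p there: w1:F, w2:T. ✓
w1: no successors, so <>~p fails. ✗
w2: no successors, so <>~p fails. ✗

{w0}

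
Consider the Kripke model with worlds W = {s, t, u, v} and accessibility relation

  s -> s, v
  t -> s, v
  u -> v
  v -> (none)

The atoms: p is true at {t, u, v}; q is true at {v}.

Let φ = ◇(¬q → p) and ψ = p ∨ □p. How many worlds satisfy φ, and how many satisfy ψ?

For ◇(¬q → p):
s: successors {s, v}; ¬q → p there: s:F, v:T. ✓
t: successors {s, v}; ¬q → p there: s:F, v:T. ✓
u: successors {v}; ¬q → p there: v:T. ✓
v: no successors, so ◇(¬q → p) fails. ✗
— 3 worlds.
For p ∨ □p:
s: p is F, □p is F. ✗
t: p is T, □p is F. ✓
u: p is T, □p is T. ✓
v: p is T, □p is T. ✓
— 3 worlds.

3 and 3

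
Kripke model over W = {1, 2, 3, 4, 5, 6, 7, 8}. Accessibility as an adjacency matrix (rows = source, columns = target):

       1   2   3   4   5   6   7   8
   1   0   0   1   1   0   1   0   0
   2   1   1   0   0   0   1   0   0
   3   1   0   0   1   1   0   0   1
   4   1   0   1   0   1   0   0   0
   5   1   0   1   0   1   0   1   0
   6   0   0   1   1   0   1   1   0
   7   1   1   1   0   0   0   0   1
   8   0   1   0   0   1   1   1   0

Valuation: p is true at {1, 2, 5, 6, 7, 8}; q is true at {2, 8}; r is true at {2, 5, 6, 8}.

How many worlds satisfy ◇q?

4

1: successors {3, 4, 6}; q there: 3:F, 4:F, 6:F. ✗
2: successors {1, 2, 6}; q there: 1:F, 2:T, 6:F. ✓
3: successors {1, 4, 5, 8}; q there: 1:F, 4:F, 5:F, 8:T. ✓
4: successors {1, 3, 5}; q there: 1:F, 3:F, 5:F. ✗
5: successors {1, 3, 5, 7}; q there: 1:F, 3:F, 5:F, 7:F. ✗
6: successors {3, 4, 6, 7}; q there: 3:F, 4:F, 6:F, 7:F. ✗
7: successors {1, 2, 3, 8}; q there: 1:F, 2:T, 3:F, 8:T. ✓
8: successors {2, 5, 6, 7}; q there: 2:T, 5:F, 6:F, 7:F. ✓
Satisfying worlds: {2, 3, 7, 8}.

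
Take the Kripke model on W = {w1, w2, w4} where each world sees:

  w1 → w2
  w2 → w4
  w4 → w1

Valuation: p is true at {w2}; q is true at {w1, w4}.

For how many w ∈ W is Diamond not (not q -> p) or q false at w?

w1: Diamond not (not q -> p) is F, q is T. ✓
w2: Diamond not (not q -> p) is F, q is F. ✗
w4: Diamond not (not q -> p) is F, q is T. ✓
Satisfying worlds: {w1, w4}.
So Diamond not (not q -> p) or q fails at the other 1 world.

1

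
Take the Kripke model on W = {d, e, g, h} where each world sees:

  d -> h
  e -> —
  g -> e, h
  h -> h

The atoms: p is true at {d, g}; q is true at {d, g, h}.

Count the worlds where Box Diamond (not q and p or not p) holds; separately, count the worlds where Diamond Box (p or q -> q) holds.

3 and 3

For Box Diamond (not q and p or not p):
d: successors {h}; Diamond (not q and p or not p) there: h:T. ✓
e: no successors, so Box Diamond (not q and p or not p) holds vacuously. ✓
g: successors {e, h}; Diamond (not q and p or not p) there: e:F, h:T. ✗
h: successors {h}; Diamond (not q and p or not p) there: h:T. ✓
— 3 worlds.
For Diamond Box (p or q -> q):
d: successors {h}; Box (p or q -> q) there: h:T. ✓
e: no successors, so Diamond Box (p or q -> q) fails. ✗
g: successors {e, h}; Box (p or q -> q) there: e:T, h:T. ✓
h: successors {h}; Box (p or q -> q) there: h:T. ✓
— 3 worlds.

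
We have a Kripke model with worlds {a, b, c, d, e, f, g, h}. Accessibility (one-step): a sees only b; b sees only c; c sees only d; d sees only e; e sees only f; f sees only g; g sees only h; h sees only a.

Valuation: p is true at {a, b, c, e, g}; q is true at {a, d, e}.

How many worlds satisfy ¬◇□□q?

a: ◇□□q is T. ✗
b: ◇□□q is T. ✗
c: ◇□□q is F. ✓
d: ◇□□q is F. ✓
e: ◇□□q is F. ✓
f: ◇□□q is T. ✗
g: ◇□□q is F. ✓
h: ◇□□q is F. ✓
Satisfying worlds: {c, d, e, g, h}.

5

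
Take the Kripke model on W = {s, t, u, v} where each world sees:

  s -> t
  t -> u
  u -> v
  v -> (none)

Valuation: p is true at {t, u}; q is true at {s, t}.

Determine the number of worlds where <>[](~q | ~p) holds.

3

s: successors {t}; [](~q | ~p) there: t:T. ✓
t: successors {u}; [](~q | ~p) there: u:T. ✓
u: successors {v}; [](~q | ~p) there: v:T. ✓
v: no successors, so <>[](~q | ~p) fails. ✗
Satisfying worlds: {s, t, u}.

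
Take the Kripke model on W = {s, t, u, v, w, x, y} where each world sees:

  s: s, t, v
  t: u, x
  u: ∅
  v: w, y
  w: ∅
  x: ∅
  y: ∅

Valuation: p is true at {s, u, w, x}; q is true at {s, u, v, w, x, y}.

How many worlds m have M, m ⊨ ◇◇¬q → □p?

s: ◇◇¬q is T, □p is F. ✗
t: ◇◇¬q is F, □p is T. ✓
u: ◇◇¬q is F, □p is T. ✓
v: ◇◇¬q is F, □p is F. ✓
w: ◇◇¬q is F, □p is T. ✓
x: ◇◇¬q is F, □p is T. ✓
y: ◇◇¬q is F, □p is T. ✓
Satisfying worlds: {t, u, v, w, x, y}.

6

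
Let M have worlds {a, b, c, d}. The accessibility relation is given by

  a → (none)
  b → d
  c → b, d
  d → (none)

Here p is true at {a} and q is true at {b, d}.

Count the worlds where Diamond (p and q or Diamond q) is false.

3

a: no successors, so Diamond (p and q or Diamond q) fails. ✗
b: successors {d}; p and q or Diamond q there: d:F. ✗
c: successors {b, d}; p and q or Diamond q there: b:T, d:F. ✓
d: no successors, so Diamond (p and q or Diamond q) fails. ✗
Satisfying worlds: {c}.
So Diamond (p and q or Diamond q) fails at the other 3 worlds.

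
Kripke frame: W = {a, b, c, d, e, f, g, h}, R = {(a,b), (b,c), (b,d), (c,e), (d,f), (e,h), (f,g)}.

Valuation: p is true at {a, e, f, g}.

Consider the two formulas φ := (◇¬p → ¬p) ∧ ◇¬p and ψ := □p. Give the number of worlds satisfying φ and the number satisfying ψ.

For (◇¬p → ¬p) ∧ ◇¬p:
a: ◇¬p → ¬p is F, ◇¬p is T. ✗
b: ◇¬p → ¬p is T, ◇¬p is T. ✓
c: ◇¬p → ¬p is T, ◇¬p is F. ✗
d: ◇¬p → ¬p is T, ◇¬p is F. ✗
e: ◇¬p → ¬p is F, ◇¬p is T. ✗
f: ◇¬p → ¬p is T, ◇¬p is F. ✗
g: ◇¬p → ¬p is T, ◇¬p is F. ✗
h: ◇¬p → ¬p is T, ◇¬p is F. ✗
— 1 world.
For □p:
a: successors {b}; p there: b:F. ✗
b: successors {c, d}; p there: c:F, d:F. ✗
c: successors {e}; p there: e:T. ✓
d: successors {f}; p there: f:T. ✓
e: successors {h}; p there: h:F. ✗
f: successors {g}; p there: g:T. ✓
g: no successors, so □p holds vacuously. ✓
h: no successors, so □p holds vacuously. ✓
— 5 worlds.

1 and 5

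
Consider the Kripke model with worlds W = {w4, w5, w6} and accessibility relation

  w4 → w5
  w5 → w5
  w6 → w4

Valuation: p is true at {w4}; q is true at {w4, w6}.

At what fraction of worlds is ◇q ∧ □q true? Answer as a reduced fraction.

w4: ◇q is F, □q is F. ✗
w5: ◇q is F, □q is F. ✗
w6: ◇q is T, □q is T. ✓
That's 1 of 3 worlds, so 1/3.

1/3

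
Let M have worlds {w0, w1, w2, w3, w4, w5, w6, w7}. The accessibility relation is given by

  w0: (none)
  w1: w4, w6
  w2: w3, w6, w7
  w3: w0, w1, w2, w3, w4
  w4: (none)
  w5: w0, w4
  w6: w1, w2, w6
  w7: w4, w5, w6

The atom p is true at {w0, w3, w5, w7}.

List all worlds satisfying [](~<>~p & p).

w0: no successors, so [](~<>~p & p) holds vacuously. ✓
w1: successors {w4, w6}; ~<>~p & p there: w4:F, w6:F. ✗
w2: successors {w3, w6, w7}; ~<>~p & p there: w3:F, w6:F, w7:F. ✗
w3: successors {w0, w1, w2, w3, w4}; ~<>~p & p there: w0:T, w1:F, w2:F, w3:F, w4:F. ✗
w4: no successors, so [](~<>~p & p) holds vacuously. ✓
w5: successors {w0, w4}; ~<>~p & p there: w0:T, w4:F. ✗
w6: successors {w1, w2, w6}; ~<>~p & p there: w1:F, w2:F, w6:F. ✗
w7: successors {w4, w5, w6}; ~<>~p & p there: w4:F, w5:F, w6:F. ✗

{w0, w4}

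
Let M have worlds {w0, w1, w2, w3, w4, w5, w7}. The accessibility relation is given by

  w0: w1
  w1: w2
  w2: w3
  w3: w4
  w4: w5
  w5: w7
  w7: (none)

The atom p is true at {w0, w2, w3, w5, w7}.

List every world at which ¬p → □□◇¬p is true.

w0: ¬p is F, □□◇¬p is F. ✓
w1: ¬p is T, □□◇¬p is T. ✓
w2: ¬p is F, □□◇¬p is F. ✓
w3: ¬p is F, □□◇¬p is F. ✓
w4: ¬p is T, □□◇¬p is F. ✗
w5: ¬p is F, □□◇¬p is T. ✓
w7: ¬p is F, □□◇¬p is T. ✓

{w0, w1, w2, w3, w5, w7}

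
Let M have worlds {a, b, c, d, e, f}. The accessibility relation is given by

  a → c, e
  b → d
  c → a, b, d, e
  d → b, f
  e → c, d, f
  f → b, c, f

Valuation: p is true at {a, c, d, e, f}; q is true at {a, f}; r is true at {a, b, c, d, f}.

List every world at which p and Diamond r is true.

{a, c, d, e, f}

a: p is T, Diamond r is T. ✓
b: p is F, Diamond r is T. ✗
c: p is T, Diamond r is T. ✓
d: p is T, Diamond r is T. ✓
e: p is T, Diamond r is T. ✓
f: p is T, Diamond r is T. ✓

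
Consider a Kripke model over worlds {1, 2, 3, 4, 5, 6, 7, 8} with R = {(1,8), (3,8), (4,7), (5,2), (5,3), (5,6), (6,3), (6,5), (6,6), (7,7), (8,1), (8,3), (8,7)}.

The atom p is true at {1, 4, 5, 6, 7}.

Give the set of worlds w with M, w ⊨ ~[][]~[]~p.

{1, 3, 5, 6}

1: [][]~[]~p is F. ✓
2: [][]~[]~p is T. ✗
3: [][]~[]~p is F. ✓
4: [][]~[]~p is T. ✗
5: [][]~[]~p is F. ✓
6: [][]~[]~p is F. ✓
7: [][]~[]~p is T. ✗
8: [][]~[]~p is T. ✗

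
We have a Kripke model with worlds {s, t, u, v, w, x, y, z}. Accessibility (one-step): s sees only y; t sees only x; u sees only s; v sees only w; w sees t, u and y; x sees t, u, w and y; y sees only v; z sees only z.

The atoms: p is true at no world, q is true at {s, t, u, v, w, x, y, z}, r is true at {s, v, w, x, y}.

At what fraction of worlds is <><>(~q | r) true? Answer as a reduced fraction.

7/8

s: successors {y}; <>(~q | r) there: y:T. ✓
t: successors {x}; <>(~q | r) there: x:T. ✓
u: successors {s}; <>(~q | r) there: s:T. ✓
v: successors {w}; <>(~q | r) there: w:T. ✓
w: successors {t, u, y}; <>(~q | r) there: t:T, u:T, y:T. ✓
x: successors {t, u, w, y}; <>(~q | r) there: t:T, u:T, w:T, y:T. ✓
y: successors {v}; <>(~q | r) there: v:T. ✓
z: successors {z}; <>(~q | r) there: z:F. ✗
That's 7 of 8 worlds, so 7/8.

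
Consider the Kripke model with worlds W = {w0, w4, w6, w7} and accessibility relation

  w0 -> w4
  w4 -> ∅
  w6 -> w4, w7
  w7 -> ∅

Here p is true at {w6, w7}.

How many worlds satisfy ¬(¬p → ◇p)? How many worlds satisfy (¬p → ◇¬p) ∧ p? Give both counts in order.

For ¬(¬p → ◇p):
w0: ¬p → ◇p is F. ✓
w4: ¬p → ◇p is F. ✓
w6: ¬p → ◇p is T. ✗
w7: ¬p → ◇p is T. ✗
— 2 worlds.
For (¬p → ◇¬p) ∧ p:
w0: ¬p → ◇¬p is T, p is F. ✗
w4: ¬p → ◇¬p is F, p is F. ✗
w6: ¬p → ◇¬p is T, p is T. ✓
w7: ¬p → ◇¬p is T, p is T. ✓
— 2 worlds.

2 and 2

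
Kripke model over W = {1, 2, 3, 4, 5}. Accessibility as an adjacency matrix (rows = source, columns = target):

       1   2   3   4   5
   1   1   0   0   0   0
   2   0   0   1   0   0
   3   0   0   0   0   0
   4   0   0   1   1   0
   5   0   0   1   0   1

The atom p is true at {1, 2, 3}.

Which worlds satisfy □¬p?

1: successors {1}; ¬p there: 1:F. ✗
2: successors {3}; ¬p there: 3:F. ✗
3: no successors, so □¬p holds vacuously. ✓
4: successors {3, 4}; ¬p there: 3:F, 4:T. ✗
5: successors {3, 5}; ¬p there: 3:F, 5:T. ✗

{3}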